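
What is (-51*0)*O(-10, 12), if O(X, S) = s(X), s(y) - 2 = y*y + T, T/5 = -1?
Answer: 0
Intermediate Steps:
T = -5 (T = 5*(-1) = -5)
s(y) = -3 + y² (s(y) = 2 + (y*y - 5) = 2 + (y² - 5) = 2 + (-5 + y²) = -3 + y²)
O(X, S) = -3 + X²
(-51*0)*O(-10, 12) = (-51*0)*(-3 + (-10)²) = 0*(-3 + 100) = 0*97 = 0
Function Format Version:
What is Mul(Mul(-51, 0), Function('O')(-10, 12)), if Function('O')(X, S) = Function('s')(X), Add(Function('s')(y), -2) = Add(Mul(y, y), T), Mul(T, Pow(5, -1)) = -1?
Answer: 0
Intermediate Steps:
T = -5 (T = Mul(5, -1) = -5)
Function('s')(y) = Add(-3, Pow(y, 2)) (Function('s')(y) = Add(2, Add(Mul(y, y), -5)) = Add(2, Add(Pow(y, 2), -5)) = Add(2, Add(-5, Pow(y, 2))) = Add(-3, Pow(y, 2)))
Function('O')(X, S) = Add(-3, Pow(X, 2))
Mul(Mul(-51, 0), Function('O')(-10, 12)) = Mul(Mul(-51, 0), Add(-3, Pow(-10, 2))) = Mul(0, Add(-3, 100)) = Mul(0, 97) = 0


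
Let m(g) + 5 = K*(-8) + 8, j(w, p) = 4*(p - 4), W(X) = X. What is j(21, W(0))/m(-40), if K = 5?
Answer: 16/37 ≈ 0.43243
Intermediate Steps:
j(w, p) = -16 + 4*p (j(w, p) = 4*(-4 + p) = -16 + 4*p)
m(g) = -37 (m(g) = -5 + (5*(-8) + 8) = -5 + (-40 + 8) = -5 - 32 = -37)
j(21, W(0))/m(-40) = (-16 + 4*0)/(-37) = (-16 + 0)*(-1/37) = -16*(-1/37) = 16/37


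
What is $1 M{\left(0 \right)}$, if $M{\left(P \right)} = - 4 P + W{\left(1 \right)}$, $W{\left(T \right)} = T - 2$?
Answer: $-1$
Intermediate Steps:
$W{\left(T \right)} = -2 + T$
$M{\left(P \right)} = -1 - 4 P$ ($M{\left(P \right)} = - 4 P + \left(-2 + 1\right) = - 4 P - 1 = -1 - 4 P$)
$1 M{\left(0 \right)} = 1 \left(-1 - 0\right) = 1 \left(-1 + 0\right) = 1 \left(-1\right) = -1$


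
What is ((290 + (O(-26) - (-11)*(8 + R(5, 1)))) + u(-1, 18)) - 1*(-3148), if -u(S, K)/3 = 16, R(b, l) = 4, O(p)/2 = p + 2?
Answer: 3474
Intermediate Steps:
O(p) = 4 + 2*p (O(p) = 2*(p + 2) = 2*(2 + p) = 4 + 2*p)
u(S, K) = -48 (u(S, K) = -3*16 = -48)
((290 + (O(-26) - (-11)*(8 + R(5, 1)))) + u(-1, 18)) - 1*(-3148) = ((290 + ((4 + 2*(-26)) - (-11)*(8 + 4))) - 48) - 1*(-3148) = ((290 + ((4 - 52) - (-11)*12)) - 48) + 3148 = ((290 + (-48 - 1*(-132))) - 48) + 3148 = ((290 + (-48 + 132)) - 48) + 3148 = ((290 + 84) - 48) + 3148 = (374 - 48) + 3148 = 326 + 3148 = 3474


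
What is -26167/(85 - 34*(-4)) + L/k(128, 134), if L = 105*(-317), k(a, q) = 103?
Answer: -10051186/22763 ≈ -441.56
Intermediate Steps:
L = -33285
-26167/(85 - 34*(-4)) + L/k(128, 134) = -26167/(85 - 34*(-4)) - 33285/103 = -26167/(85 + 136) - 33285*1/103 = -26167/221 - 33285/103 = -10051186/22763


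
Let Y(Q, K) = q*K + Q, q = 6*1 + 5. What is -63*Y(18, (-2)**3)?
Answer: 4410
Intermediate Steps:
q = 11 (q = 6 + 5 = 11)
Y(Q, K) = Q + 11*K (Y(Q, K) = 11*K + Q = Q + 11*K)
-63*Y(18, (-2)**3) = -63*(18 + 11*(-2)**3) = -63*(18 + 11*(-8)) = -63*(18 - 88) = -63*(-70) = 4410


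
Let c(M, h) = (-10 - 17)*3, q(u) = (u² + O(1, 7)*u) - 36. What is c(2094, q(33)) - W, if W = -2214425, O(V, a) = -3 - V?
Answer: 2214344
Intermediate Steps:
q(u) = -36 + u² - 4*u (q(u) = (u² + (-3 - 1*1)*u) - 36 = (u² + (-3 - 1)*u) - 36 = (u² - 4*u) - 36 = -36 + u² - 4*u)
c(M, h) = -81 (c(M, h) = -27*3 = -81)
c(2094, q(33)) - W = -81 - 1*(-2214425) = -81 + 2214425 = 2214344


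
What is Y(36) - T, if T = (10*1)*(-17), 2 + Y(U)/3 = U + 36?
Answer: 380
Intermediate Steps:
Y(U) = 102 + 3*U (Y(U) = -6 + 3*(U + 36) = -6 + 3*(36 + U) = -6 + (108 + 3*U) = 102 + 3*U)
T = -170 (T = 10*(-17) = -170)
Y(36) - T = (102 + 3*36) - 1*(-170) = (102 + 108) + 170 = 210 + 170 = 380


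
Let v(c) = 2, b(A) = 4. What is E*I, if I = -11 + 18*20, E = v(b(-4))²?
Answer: 1396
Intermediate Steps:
E = 4 (E = 2² = 4)
I = 349 (I = -11 + 360 = 349)
E*I = 4*349 = 1396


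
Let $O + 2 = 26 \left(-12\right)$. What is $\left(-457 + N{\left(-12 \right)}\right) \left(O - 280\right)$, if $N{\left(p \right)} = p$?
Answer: $278586$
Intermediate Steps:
$O = -314$ ($O = -2 + 26 \left(-12\right) = -2 - 312 = -314$)
$\left(-457 + N{\left(-12 \right)}\right) \left(O - 280\right) = \left(-457 - 12\right) \left(-314 - 280\right) = \left(-469\right) \left(-594\right) = 278586$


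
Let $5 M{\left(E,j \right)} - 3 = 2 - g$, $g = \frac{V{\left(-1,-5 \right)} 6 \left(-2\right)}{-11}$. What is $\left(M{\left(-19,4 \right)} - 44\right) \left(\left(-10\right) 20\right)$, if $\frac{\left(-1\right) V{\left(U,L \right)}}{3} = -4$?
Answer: $\frac{100360}{11} \approx 9123.6$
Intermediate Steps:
$V{\left(U,L \right)} = 12$ ($V{\left(U,L \right)} = \left(-3\right) \left(-4\right) = 12$)
$g = \frac{144}{11}$ ($g = \frac{12 \cdot 6 \left(-2\right)}{-11} = 72 \left(-2\right) \left(- \frac{1}{11}\right) = \left(-144\right) \left(- \frac{1}{11}\right) = \frac{144}{11} \approx 13.091$)
$M{\left(E,j \right)} = - \frac{89}{55}$ ($M{\left(E,j \right)} = \frac{3}{5} + \frac{2 - \frac{144}{11}}{5} = \frac{3}{5} + \frac{1}{5} \left(- \frac{122}{11}\right) = \frac{3}{5} - \frac{122}{55} = - \frac{89}{55}$)
$\left(M{\left(-19,4 \right)} - 44\right) \left(\left(-10\right) 20\right) = \left(- \frac{89}{55} - 44\right) \left(\left(-10\right) 20\right) = \left(- \frac{2509}{55}\right) \left(-200\right) = \frac{100360}{11}$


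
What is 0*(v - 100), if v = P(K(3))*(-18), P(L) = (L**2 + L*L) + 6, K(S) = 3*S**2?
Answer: 0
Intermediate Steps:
P(L) = 6 + 2*L**2 (P(L) = (L**2 + L**2) + 6 = 2*L**2 + 6 = 6 + 2*L**2)
v = -26352 (v = (6 + 2*(3*3**2)**2)*(-18) = (6 + 2*(3*9)**2)*(-18) = (6 + 2*27**2)*(-18) = (6 + 2*729)*(-18) = (6 + 1458)*(-18) = 1464*(-18) = -26352)
0*(v - 100) = 0*(-26352 - 100) = 0*(-26452) = 0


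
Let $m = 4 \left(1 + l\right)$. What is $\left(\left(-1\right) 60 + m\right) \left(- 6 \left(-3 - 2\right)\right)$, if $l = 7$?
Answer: $-840$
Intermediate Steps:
$m = 32$ ($m = 4 \left(1 + 7\right) = 4 \cdot 8 = 32$)
$\left(\left(-1\right) 60 + m\right) \left(- 6 \left(-3 - 2\right)\right) = \left(\left(-1\right) 60 + 32\right) \left(- 6 \left(-3 - 2\right)\right) = \left(-60 + 32\right) \left(\left(-6\right) \left(-5\right)\right) = \left(-28\right) 30 = -840$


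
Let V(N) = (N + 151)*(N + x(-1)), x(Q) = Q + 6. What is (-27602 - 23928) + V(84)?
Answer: -30615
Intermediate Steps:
x(Q) = 6 + Q
V(N) = (5 + N)*(151 + N) (V(N) = (N + 151)*(N + (6 - 1)) = (151 + N)*(N + 5) = (151 + N)*(5 + N) = (5 + N)*(151 + N))
(-27602 - 23928) + V(84) = (-27602 - 23928) + (755 + 84² + 156*84) = -51530 + (755 + 7056 + 13104) = -51530 + 20915 = -30615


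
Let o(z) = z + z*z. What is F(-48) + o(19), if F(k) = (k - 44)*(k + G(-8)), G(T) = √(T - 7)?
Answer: 4796 - 92*I*√15 ≈ 4796.0 - 356.31*I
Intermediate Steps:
o(z) = z + z²
G(T) = √(-7 + T)
F(k) = (-44 + k)*(k + I*√15) (F(k) = (k - 44)*(k + √(-7 - 8)) = (-44 + k)*(k + √(-15)) = (-44 + k)*(k + I*√15))
F(-48) + o(19) = ((-48)² - 44*(-48) - 44*I*√15 + I*(-48)*√15) + 19*(1 + 19) = (2304 + 2112 - 44*I*√15 - 48*I*√15) + 19*20 = (4416 - 92*I*√15) + 380 = 4796 - 92*I*√15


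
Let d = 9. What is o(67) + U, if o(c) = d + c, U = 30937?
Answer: 31013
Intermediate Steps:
o(c) = 9 + c
o(67) + U = (9 + 67) + 30937 = 76 + 30937 = 31013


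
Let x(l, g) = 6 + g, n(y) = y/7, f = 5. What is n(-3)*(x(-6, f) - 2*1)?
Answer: -27/7 ≈ -3.8571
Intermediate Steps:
n(y) = y/7 (n(y) = y*(⅐) = y/7)
n(-3)*(x(-6, f) - 2*1) = ((⅐)*(-3))*((6 + 5) - 2*1) = -3*(11 - 2)/7 = -3/7*9 = -27/7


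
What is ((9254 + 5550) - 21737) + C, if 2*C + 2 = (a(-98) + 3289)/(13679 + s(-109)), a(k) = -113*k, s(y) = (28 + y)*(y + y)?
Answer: -434567153/62674 ≈ -6933.8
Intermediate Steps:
s(y) = 2*y*(28 + y) (s(y) = (28 + y)*(2*y) = 2*y*(28 + y))
C = -48311/62674 (C = -1 + ((-113*(-98) + 3289)/(13679 + 2*(-109)*(28 - 109)))/2 = -1 + ((11074 + 3289)/(13679 + 2*(-109)*(-81)))/2 = -1 + (14363/(13679 + 17658))/2 = -1 + (14363/31337)/2 = -1 + (14363*(1/31337))/2 = -1 + (½)*(14363/31337) = -1 + 14363/62674 = -48311/62674 ≈ -0.77083)
((9254 + 5550) - 21737) + C = ((9254 + 5550) - 21737) - 48311/62674 = (14804 - 21737) - 48311/62674 = -6933 - 48311/62674 = -434567153/62674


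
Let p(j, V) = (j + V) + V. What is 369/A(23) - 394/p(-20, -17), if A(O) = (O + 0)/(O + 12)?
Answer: 353236/621 ≈ 568.82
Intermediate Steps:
p(j, V) = j + 2*V (p(j, V) = (V + j) + V = j + 2*V)
A(O) = O/(12 + O)
369/A(23) - 394/p(-20, -17) = 369/((23/(12 + 23))) - 394/(-20 + 2*(-17)) = 369/((23/35)) - 394/(-20 - 34) = 369/((23*(1/35))) - 394/(-54) = 369/(23/35) - 394*(-1/54) = 369*(35/23) + 197/27 = 12915/23 + 197/27 = 353236/621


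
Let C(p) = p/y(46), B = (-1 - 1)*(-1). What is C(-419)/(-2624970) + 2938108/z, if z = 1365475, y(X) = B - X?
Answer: 67869404712683/31542112014600 ≈ 2.1517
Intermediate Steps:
B = 2 (B = -2*(-1) = 2)
y(X) = 2 - X
C(p) = -p/44 (C(p) = p/(2 - 1*46) = p/(2 - 46) = p/(-44) = p*(-1/44) = -p/44)
C(-419)/(-2624970) + 2938108/z = -1/44*(-419)/(-2624970) + 2938108/1365475 = (419/44)*(-1/2624970) + 2938108*(1/1365475) = -419/115498680 + 2938108/1365475 = 67869404712683/31542112014600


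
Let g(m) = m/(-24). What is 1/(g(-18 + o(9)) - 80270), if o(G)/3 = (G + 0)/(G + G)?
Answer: -16/1284309 ≈ -1.2458e-5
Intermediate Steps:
o(G) = 3/2 (o(G) = 3*((G + 0)/(G + G)) = 3*(G/((2*G))) = 3*(G*(1/(2*G))) = 3*(½) = 3/2)
g(m) = -m/24 (g(m) = m*(-1/24) = -m/24)
1/(g(-18 + o(9)) - 80270) = 1/(-(-18 + 3/2)/24 - 80270) = 1/(-1/24*(-33/2) - 80270) = 1/(11/16 - 80270) = 1/(-1284309/16) = -16/1284309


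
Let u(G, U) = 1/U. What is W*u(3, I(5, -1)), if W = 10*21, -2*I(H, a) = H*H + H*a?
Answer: -21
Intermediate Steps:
I(H, a) = -H**2/2 - H*a/2 (I(H, a) = -(H*H + H*a)/2 = -(H**2 + H*a)/2 = -H**2/2 - H*a/2)
W = 210
W*u(3, I(5, -1)) = 210/((-1/2*5*(5 - 1))) = 210/((-1/2*5*4)) = 210/(-10) = 210*(-1/10) = -21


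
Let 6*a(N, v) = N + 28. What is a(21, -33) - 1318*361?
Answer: -2854739/6 ≈ -4.7579e+5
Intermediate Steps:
a(N, v) = 14/3 + N/6 (a(N, v) = (N + 28)/6 = (28 + N)/6 = 14/3 + N/6)
a(21, -33) - 1318*361 = (14/3 + (1/6)*21) - 1318*361 = (14/3 + 7/2) - 475798 = 49/6 - 475798 = -2854739/6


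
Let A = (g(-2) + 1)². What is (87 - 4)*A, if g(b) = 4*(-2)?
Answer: 4067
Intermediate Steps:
g(b) = -8
A = 49 (A = (-8 + 1)² = (-7)² = 49)
(87 - 4)*A = (87 - 4)*49 = 83*49 = 4067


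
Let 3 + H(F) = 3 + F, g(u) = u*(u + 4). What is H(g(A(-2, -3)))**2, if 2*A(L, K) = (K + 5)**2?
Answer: 144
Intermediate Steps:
A(L, K) = (5 + K)**2/2 (A(L, K) = (K + 5)**2/2 = (5 + K)**2/2)
g(u) = u*(4 + u)
H(F) = F (H(F) = -3 + (3 + F) = F)
H(g(A(-2, -3)))**2 = (((5 - 3)**2/2)*(4 + (5 - 3)**2/2))**2 = (((1/2)*2**2)*(4 + (1/2)*2**2))**2 = (((1/2)*4)*(4 + (1/2)*4))**2 = (2*(4 + 2))**2 = (2*6)**2 = 12**2 = 144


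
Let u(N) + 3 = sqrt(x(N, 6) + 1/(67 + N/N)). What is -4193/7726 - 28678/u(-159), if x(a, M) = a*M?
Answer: 44924940293/505921658 + 57356*I*sqrt(1102807)/65483 ≈ 88.798 + 919.81*I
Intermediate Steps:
x(a, M) = M*a
u(N) = -3 + sqrt(1/68 + 6*N) (u(N) = -3 + sqrt(6*N + 1/(67 + N/N)) = -3 + sqrt(6*N + 1/(67 + 1)) = -3 + sqrt(6*N + 1/68) = -3 + sqrt(1/68 + 6*N))
-4193/7726 - 28678/u(-159) = -4193/7726 - 28678/(-3 + sqrt(17 + 6936*(-159))/34) = -4193*1/7726 - 28678/(-3 + sqrt(17 - 1102824)/34) = -4193/7726 - 28678/(-3 + sqrt(-1102807)/34) = -4193/7726 - 28678/(-3 + (I*sqrt(1102807))/34) = -4193/7726 - 28678/(-3 + I*sqrt(1102807)/34)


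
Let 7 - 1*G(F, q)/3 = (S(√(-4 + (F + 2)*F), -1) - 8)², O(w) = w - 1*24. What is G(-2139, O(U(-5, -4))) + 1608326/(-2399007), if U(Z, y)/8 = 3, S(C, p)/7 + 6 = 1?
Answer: -13258521008/2399007 ≈ -5526.7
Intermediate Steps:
S(C, p) = -35 (S(C, p) = -42 + 7*1 = -42 + 7 = -35)
U(Z, y) = 24 (U(Z, y) = 8*3 = 24)
O(w) = -24 + w (O(w) = w - 24 = -24 + w)
G(F, q) = -5526 (G(F, q) = 21 - 3*(-35 - 8)² = 21 - 3*(-43)² = 21 - 3*1849 = 21 - 5547 = -5526)
G(-2139, O(U(-5, -4))) + 1608326/(-2399007) = -5526 + 1608326/(-2399007) = -5526 + 1608326*(-1/2399007) = -5526 - 1608326/2399007 = -13258521008/2399007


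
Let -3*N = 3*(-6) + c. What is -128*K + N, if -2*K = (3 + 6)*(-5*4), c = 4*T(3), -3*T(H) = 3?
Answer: -34538/3 ≈ -11513.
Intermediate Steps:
T(H) = -1 (T(H) = -1/3*3 = -1)
c = -4 (c = 4*(-1) = -4)
K = 90 (K = -(3 + 6)*(-5*4)/2 = -9*(-20)/2 = -1/2*(-180) = 90)
N = 22/3 (N = -(3*(-6) - 4)/3 = -(-18 - 4)/3 = -1/3*(-22) = 22/3 ≈ 7.3333)
-128*K + N = -128*90 + 22/3 = -11520 + 22/3 = -34538/3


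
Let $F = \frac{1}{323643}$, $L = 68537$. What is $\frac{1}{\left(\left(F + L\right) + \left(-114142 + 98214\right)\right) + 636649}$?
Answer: $\frac{323643}{223073526895} \approx 1.4508 \cdot 10^{-6}$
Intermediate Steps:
$F = \frac{1}{323643} \approx 3.0898 \cdot 10^{-6}$
$\frac{1}{\left(\left(F + L\right) + \left(-114142 + 98214\right)\right) + 636649} = \frac{1}{\left(\left(\frac{1}{323643} + 68537\right) + \left(-114142 + 98214\right)\right) + 636649} = \frac{1}{\left(\frac{22181520292}{323643} - 15928\right) + 636649} = \frac{1}{\frac{17026534588}{323643} + 636649} = \frac{1}{\frac{223073526895}{323643}} = \frac{323643}{223073526895}$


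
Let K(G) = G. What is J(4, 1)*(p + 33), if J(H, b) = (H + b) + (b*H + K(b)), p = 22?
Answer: 550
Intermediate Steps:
J(H, b) = H + 2*b + H*b (J(H, b) = (H + b) + (b*H + b) = (H + b) + (H*b + b) = (H + b) + (b + H*b) = H + 2*b + H*b)
J(4, 1)*(p + 33) = (4 + 2*1 + 4*1)*(22 + 33) = (4 + 2 + 4)*55 = 10*55 = 550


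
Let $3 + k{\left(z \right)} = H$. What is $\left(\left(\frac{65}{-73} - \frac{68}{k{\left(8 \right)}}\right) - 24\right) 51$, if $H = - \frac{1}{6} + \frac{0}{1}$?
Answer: $- \frac{241689}{1387} \approx -174.25$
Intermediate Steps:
$H = - \frac{1}{6}$ ($H = \left(-1\right) \frac{1}{6} + 0 \cdot 1 = - \frac{1}{6} + 0 = - \frac{1}{6} \approx -0.16667$)
$k{\left(z \right)} = - \frac{19}{6}$ ($k{\left(z \right)} = -3 - \frac{1}{6} = - \frac{19}{6}$)
$\left(\left(\frac{65}{-73} - \frac{68}{k{\left(8 \right)}}\right) - 24\right) 51 = \left(\left(\frac{65}{-73} - \frac{68}{- \frac{19}{6}}\right) - 24\right) 51 = \left(\left(65 \left(- \frac{1}{73}\right) - - \frac{408}{19}\right) - 24\right) 51 = \left(\left(- \frac{65}{73} + \frac{408}{19}\right) - 24\right) 51 = \left(\frac{28549}{1387} - 24\right) 51 = \left(- \frac{4739}{1387}\right) 51 = - \frac{241689}{1387}$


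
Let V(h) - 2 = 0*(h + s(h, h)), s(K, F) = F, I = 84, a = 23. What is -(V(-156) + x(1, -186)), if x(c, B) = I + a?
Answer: -109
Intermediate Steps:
V(h) = 2 (V(h) = 2 + 0*(h + h) = 2 + 0*(2*h) = 2 + 0 = 2)
x(c, B) = 107 (x(c, B) = 84 + 23 = 107)
-(V(-156) + x(1, -186)) = -(2 + 107) = -1*109 = -109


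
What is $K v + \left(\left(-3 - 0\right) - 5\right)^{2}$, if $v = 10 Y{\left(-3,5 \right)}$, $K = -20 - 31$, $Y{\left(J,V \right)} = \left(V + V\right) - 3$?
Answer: $-3506$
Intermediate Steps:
$Y{\left(J,V \right)} = -3 + 2 V$ ($Y{\left(J,V \right)} = 2 V - 3 = -3 + 2 V$)
$K = -51$ ($K = -20 - 31 = -51$)
$v = 70$ ($v = 10 \left(-3 + 2 \cdot 5\right) = 10 \left(-3 + 10\right) = 10 \cdot 7 = 70$)
$K v + \left(\left(-3 - 0\right) - 5\right)^{2} = \left(-51\right) 70 + \left(\left(-3 - 0\right) - 5\right)^{2} = -3570 + \left(\left(-3 + 0\right) - 5\right)^{2} = -3570 + \left(-3 - 5\right)^{2} = -3570 + \left(-8\right)^{2} = -3570 + 64 = -3506$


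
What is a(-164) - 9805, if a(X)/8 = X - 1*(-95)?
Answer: -10357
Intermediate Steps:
a(X) = 760 + 8*X (a(X) = 8*(X - 1*(-95)) = 8*(X + 95) = 8*(95 + X) = 760 + 8*X)
a(-164) - 9805 = (760 + 8*(-164)) - 9805 = (760 - 1312) - 9805 = -552 - 9805 = -10357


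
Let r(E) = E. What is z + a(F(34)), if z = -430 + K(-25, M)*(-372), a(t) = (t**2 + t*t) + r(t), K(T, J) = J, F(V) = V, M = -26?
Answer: 11588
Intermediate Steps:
a(t) = t + 2*t**2 (a(t) = (t**2 + t*t) + t = (t**2 + t**2) + t = 2*t**2 + t = t + 2*t**2)
z = 9242 (z = -430 - 26*(-372) = -430 + 9672 = 9242)
z + a(F(34)) = 9242 + 34*(1 + 2*34) = 9242 + 34*(1 + 68) = 9242 + 34*69 = 9242 + 2346 = 11588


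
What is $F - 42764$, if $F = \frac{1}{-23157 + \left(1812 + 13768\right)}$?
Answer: $- \frac{324022829}{7577} \approx -42764.0$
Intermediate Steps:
$F = - \frac{1}{7577}$ ($F = \frac{1}{-23157 + 15580} = \frac{1}{-7577} = - \frac{1}{7577} \approx -0.00013198$)
$F - 42764 = - \frac{1}{7577} - 42764 = - \frac{324022829}{7577}$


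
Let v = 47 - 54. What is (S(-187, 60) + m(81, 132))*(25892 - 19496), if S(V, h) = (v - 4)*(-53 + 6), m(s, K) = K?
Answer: 4151004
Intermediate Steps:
v = -7
S(V, h) = 517 (S(V, h) = (-7 - 4)*(-53 + 6) = -11*(-47) = 517)
(S(-187, 60) + m(81, 132))*(25892 - 19496) = (517 + 132)*(25892 - 19496) = 649*6396 = 4151004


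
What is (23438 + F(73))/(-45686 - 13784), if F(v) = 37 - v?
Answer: -11701/29735 ≈ -0.39351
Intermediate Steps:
(23438 + F(73))/(-45686 - 13784) = (23438 + (37 - 1*73))/(-45686 - 13784) = (23438 + (37 - 73))/(-59470) = (23438 - 36)*(-1/59470) = 23402*(-1/59470) = -11701/29735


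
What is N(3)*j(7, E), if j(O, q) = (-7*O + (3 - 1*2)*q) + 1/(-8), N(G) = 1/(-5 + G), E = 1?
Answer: 385/16 ≈ 24.063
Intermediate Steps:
j(O, q) = -⅛ + q - 7*O (j(O, q) = (-7*O + (3 - 2)*q) - ⅛ = (-7*O + 1*q) - ⅛ = (-7*O + q) - ⅛ = (q - 7*O) - ⅛ = -⅛ + q - 7*O)
N(3)*j(7, E) = (-⅛ + 1 - 7*7)/(-5 + 3) = (-⅛ + 1 - 49)/(-2) = -½*(-385/8) = 385/16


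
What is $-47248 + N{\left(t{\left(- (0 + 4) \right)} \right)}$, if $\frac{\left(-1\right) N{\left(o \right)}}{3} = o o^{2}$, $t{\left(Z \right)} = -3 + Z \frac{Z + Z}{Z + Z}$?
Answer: $-46219$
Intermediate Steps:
$t{\left(Z \right)} = -3 + Z$ ($t{\left(Z \right)} = -3 + Z \frac{2 Z}{2 Z} = -3 + Z 2 Z \frac{1}{2 Z} = -3 + Z 1 = -3 + Z$)
$N{\left(o \right)} = - 3 o^{3}$ ($N{\left(o \right)} = - 3 o o^{2} = - 3 o^{3}$)
$-47248 + N{\left(t{\left(- (0 + 4) \right)} \right)} = -47248 - 3 \left(-3 - \left(0 + 4\right)\right)^{3} = -47248 - 3 \left(-3 - 4\right)^{3} = -47248 - 3 \left(-7\right)^{3} = -47248 - -1029 = -47248 + 1029 = -46219$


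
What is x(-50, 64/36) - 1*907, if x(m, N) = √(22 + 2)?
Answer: -907 + 2*√6 ≈ -902.10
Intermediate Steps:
x(m, N) = 2*√6 (x(m, N) = √24 = 2*√6)
x(-50, 64/36) - 1*907 = 2*√6 - 1*907 = 2*√6 - 907 = -907 + 2*√6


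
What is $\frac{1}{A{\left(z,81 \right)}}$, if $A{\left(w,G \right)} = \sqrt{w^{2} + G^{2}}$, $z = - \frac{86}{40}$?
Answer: $\frac{20 \sqrt{2626249}}{2626249} \approx 0.012341$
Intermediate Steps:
$z = - \frac{43}{20}$ ($z = \left(-86\right) \frac{1}{40} = - \frac{43}{20} \approx -2.15$)
$A{\left(w,G \right)} = \sqrt{G^{2} + w^{2}}$
$\frac{1}{A{\left(z,81 \right)}} = \frac{1}{\sqrt{81^{2} + \left(- \frac{43}{20}\right)^{2}}} = \frac{1}{\sqrt{6561 + \frac{1849}{400}}} = \frac{1}{\sqrt{\frac{2626249}{400}}} = \frac{1}{\frac{1}{20} \sqrt{2626249}} = \frac{20 \sqrt{2626249}}{2626249}$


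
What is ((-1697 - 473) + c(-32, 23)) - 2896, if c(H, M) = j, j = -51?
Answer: -5117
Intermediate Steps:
c(H, M) = -51
((-1697 - 473) + c(-32, 23)) - 2896 = ((-1697 - 473) - 51) - 2896 = (-2170 - 51) - 2896 = -2221 - 2896 = -5117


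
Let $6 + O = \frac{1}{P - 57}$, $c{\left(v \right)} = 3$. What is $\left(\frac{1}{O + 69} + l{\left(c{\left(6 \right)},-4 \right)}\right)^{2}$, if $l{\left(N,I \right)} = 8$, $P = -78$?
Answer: $\frac{4646739889}{72318016} \approx 64.254$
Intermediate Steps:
$O = - \frac{811}{135}$ ($O = -6 + \frac{1}{-78 - 57} = -6 + \frac{1}{-135} = -6 - \frac{1}{135} = - \frac{811}{135} \approx -6.0074$)
$\left(\frac{1}{O + 69} + l{\left(c{\left(6 \right)},-4 \right)}\right)^{2} = \left(\frac{1}{- \frac{811}{135} + 69} + 8\right)^{2} = \left(\frac{1}{\frac{8504}{135}} + 8\right)^{2} = \left(\frac{135}{8504} + 8\right)^{2} = \left(\frac{68167}{8504}\right)^{2} = \frac{4646739889}{72318016}$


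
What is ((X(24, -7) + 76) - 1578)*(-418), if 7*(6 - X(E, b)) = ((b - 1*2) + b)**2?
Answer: 4484304/7 ≈ 6.4062e+5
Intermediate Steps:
X(E, b) = 6 - (-2 + 2*b)**2/7 (X(E, b) = 6 - ((b - 1*2) + b)**2/7 = 6 - ((b - 2) + b)**2/7 = 6 - ((-2 + b) + b)**2/7 = 6 - (-2 + 2*b)**2/7)
((X(24, -7) + 76) - 1578)*(-418) = (((6 - 4*(-1 - 7)**2/7) + 76) - 1578)*(-418) = (((6 - 4/7*(-8)**2) + 76) - 1578)*(-418) = (((6 - 4/7*64) + 76) - 1578)*(-418) = (((6 - 256/7) + 76) - 1578)*(-418) = ((-214/7 + 76) - 1578)*(-418) = (318/7 - 1578)*(-418) = -10728/7*(-418) = 4484304/7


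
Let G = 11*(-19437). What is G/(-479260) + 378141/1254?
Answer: 975784783/3231140 ≈ 301.99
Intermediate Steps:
G = -213807
G/(-479260) + 378141/1254 = -213807/(-479260) + 378141/1254 = -213807*(-1/479260) + 378141*(1/1254) = 6897/15460 + 126047/418 = 975784783/3231140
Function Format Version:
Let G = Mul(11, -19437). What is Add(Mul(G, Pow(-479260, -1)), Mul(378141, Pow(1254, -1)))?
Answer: Rational(975784783, 3231140) ≈ 301.99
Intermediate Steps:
G = -213807
Add(Mul(G, Pow(-479260, -1)), Mul(378141, Pow(1254, -1))) = Add(Mul(-213807, Pow(-479260, -1)), Mul(378141, Pow(1254, -1))) = Add(Mul(-213807, Rational(-1, 479260)), Mul(378141, Rational(1, 1254))) = Add(Rational(6897, 15460), Rational(126047, 418)) = Rational(975784783, 3231140)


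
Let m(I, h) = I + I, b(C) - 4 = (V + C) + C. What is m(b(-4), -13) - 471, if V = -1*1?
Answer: -481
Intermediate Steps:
V = -1
b(C) = 3 + 2*C (b(C) = 4 + ((-1 + C) + C) = 4 + (-1 + 2*C) = 3 + 2*C)
m(I, h) = 2*I
m(b(-4), -13) - 471 = 2*(3 + 2*(-4)) - 471 = 2*(3 - 8) - 471 = 2*(-5) - 471 = -10 - 471 = -481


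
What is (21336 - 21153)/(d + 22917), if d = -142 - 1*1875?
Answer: 183/20900 ≈ 0.0087560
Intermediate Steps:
d = -2017 (d = -142 - 1875 = -2017)
(21336 - 21153)/(d + 22917) = (21336 - 21153)/(-2017 + 22917) = 183/20900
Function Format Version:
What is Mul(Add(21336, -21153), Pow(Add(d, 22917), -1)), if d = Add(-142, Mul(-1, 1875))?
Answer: Rational(183, 20900) ≈ 0.0087560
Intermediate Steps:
d = -2017 (d = Add(-142, -1875) = -2017)
Mul(Add(21336, -21153), Pow(Add(d, 22917), -1)) = Mul(Add(21336, -21153), Pow(Add(-2017, 22917), -1)) = Mul(183, Pow(20900, -1)) = Mul(183, Rational(1, 20900)) = Rational(183, 20900)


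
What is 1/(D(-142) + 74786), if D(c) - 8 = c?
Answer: 1/74652 ≈ 1.3395e-5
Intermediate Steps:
D(c) = 8 + c
1/(D(-142) + 74786) = 1/((8 - 142) + 74786) = 1/(-134 + 74786) = 1/74652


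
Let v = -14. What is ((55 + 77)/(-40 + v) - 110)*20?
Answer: -20240/9 ≈ -2248.9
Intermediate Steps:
((55 + 77)/(-40 + v) - 110)*20 = ((55 + 77)/(-40 - 14) - 110)*20 = (132/(-54) - 110)*20 = (132*(-1/54) - 110)*20 = (-22/9 - 110)*20 = -1012/9*20 = -20240/9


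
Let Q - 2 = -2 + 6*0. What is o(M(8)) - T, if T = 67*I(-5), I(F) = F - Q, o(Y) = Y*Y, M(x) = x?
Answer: 399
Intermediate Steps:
o(Y) = Y**2
Q = 0 (Q = 2 + (-2 + 6*0) = 2 + (-2 + 0) = 2 - 2 = 0)
I(F) = F (I(F) = F - 1*0 = F + 0 = F)
T = -335 (T = 67*(-5) = -335)
o(M(8)) - T = 8**2 - 1*(-335) = 64 + 335 = 399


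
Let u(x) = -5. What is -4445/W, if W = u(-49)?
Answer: 889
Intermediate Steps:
W = -5
-4445/W = -4445/(-5) = -4445*(-⅕) = 889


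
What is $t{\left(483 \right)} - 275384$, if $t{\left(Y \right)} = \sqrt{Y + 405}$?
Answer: $-275384 + 2 \sqrt{222} \approx -2.7535 \cdot 10^{5}$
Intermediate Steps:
$t{\left(Y \right)} = \sqrt{405 + Y}$
$t{\left(483 \right)} - 275384 = \sqrt{405 + 483} - 275384 = \sqrt{888} - 275384 = 2 \sqrt{222} - 275384 = -275384 + 2 \sqrt{222}$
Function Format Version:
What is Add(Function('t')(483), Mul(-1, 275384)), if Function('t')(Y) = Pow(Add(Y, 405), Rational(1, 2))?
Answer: Add(-275384, Mul(2, Pow(222, Rational(1, 2)))) ≈ -2.7535e+5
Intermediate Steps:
Function('t')(Y) = Pow(Add(405, Y), Rational(1, 2))
Add(Function('t')(483), Mul(-1, 275384)) = Add(Pow(Add(405, 483), Rational(1, 2)), Mul(-1, 275384)) = Add(Pow(888, Rational(1, 2)), -275384) = Add(Mul(2, Pow(222, Rational(1, 2))), -275384) = Add(-275384, Mul(2, Pow(222, Rational(1, 2))))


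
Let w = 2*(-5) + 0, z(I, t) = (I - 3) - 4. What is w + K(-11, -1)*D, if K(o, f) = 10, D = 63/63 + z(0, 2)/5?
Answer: -14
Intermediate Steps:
z(I, t) = -7 + I (z(I, t) = (-3 + I) - 4 = -7 + I)
D = -2/5 (D = 63/63 + (-7 + 0)/5 = 63*(1/63) - 7*1/5 = 1 - 7/5 = -2/5 ≈ -0.40000)
w = -10 (w = -10 + 0 = -10)
w + K(-11, -1)*D = -10 + 10*(-2/5) = -10 - 4 = -14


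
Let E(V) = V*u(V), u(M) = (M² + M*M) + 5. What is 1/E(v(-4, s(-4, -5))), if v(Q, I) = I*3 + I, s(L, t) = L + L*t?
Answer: 1/524608 ≈ 1.9062e-6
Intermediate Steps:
u(M) = 5 + 2*M² (u(M) = (M² + M²) + 5 = 2*M² + 5 = 5 + 2*M²)
v(Q, I) = 4*I (v(Q, I) = 3*I + I = 4*I)
E(V) = V*(5 + 2*V²)
1/E(v(-4, s(-4, -5))) = 1/((4*(-4*(1 - 5)))*(5 + 2*(4*(-4*(1 - 5)))²)) = 1/((4*(-4*(-4)))*(5 + 2*(4*(-4*(-4)))²)) = 1/((4*16)*(5 + 2*(4*16)²)) = 1/(64*(5 + 2*64²)) = 1/(64*(5 + 2*4096)) = 1/(64*(5 + 8192)) = 1/(64*8197) = 1/524608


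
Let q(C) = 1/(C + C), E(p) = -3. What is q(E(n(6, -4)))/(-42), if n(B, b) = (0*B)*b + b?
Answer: 1/252 ≈ 0.0039683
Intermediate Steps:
n(B, b) = b (n(B, b) = 0*b + b = 0 + b = b)
q(C) = 1/(2*C)
q(E(n(6, -4)))/(-42) = ((1/2)/(-3))/(-42) = ((1/2)*(-1/3))*(-1/42) = -1/6*(-1/42) = 1/252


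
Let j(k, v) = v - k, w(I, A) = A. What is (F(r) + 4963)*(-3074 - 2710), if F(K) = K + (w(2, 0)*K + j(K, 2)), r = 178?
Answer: -28717560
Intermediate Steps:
F(K) = 2 (F(K) = K + (0*K + (2 - K)) = K + (0 + (2 - K)) = K + (2 - K) = 2)
(F(r) + 4963)*(-3074 - 2710) = (2 + 4963)*(-3074 - 2710) = 4965*(-5784) = -28717560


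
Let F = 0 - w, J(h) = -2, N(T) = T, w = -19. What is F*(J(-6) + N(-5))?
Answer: -133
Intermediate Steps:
F = 19 (F = 0 - 1*(-19) = 0 + 19 = 19)
F*(J(-6) + N(-5)) = 19*(-2 - 5) = 19*(-7) = -133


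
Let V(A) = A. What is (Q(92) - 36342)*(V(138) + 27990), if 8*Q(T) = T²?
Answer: -992468352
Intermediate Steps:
Q(T) = T²/8
(Q(92) - 36342)*(V(138) + 27990) = ((⅛)*92² - 36342)*(138 + 27990) = ((⅛)*8464 - 36342)*28128 = (1058 - 36342)*28128 = -35284*28128 = -992468352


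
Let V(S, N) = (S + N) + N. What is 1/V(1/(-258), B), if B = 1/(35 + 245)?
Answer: 18060/59 ≈ 306.10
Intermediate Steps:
B = 1/280 ≈ 0.0035714
V(S, N) = S + 2*N (V(S, N) = (N + S) + N = S + 2*N)
1/V(1/(-258), B) = 1/(1/(-258) + 2*(1/280)) = 1/(-1/258 + 1/140) = 1/(59/18060) = 18060/59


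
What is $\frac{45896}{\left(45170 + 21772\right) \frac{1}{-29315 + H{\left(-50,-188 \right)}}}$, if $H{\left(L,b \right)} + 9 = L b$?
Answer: $- \frac{457215952}{33471} \approx -13660.0$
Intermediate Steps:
$H{\left(L,b \right)} = -9 + L b$
$\frac{45896}{\left(45170 + 21772\right) \frac{1}{-29315 + H{\left(-50,-188 \right)}}} = \frac{45896}{\left(45170 + 21772\right) \frac{1}{-29315 - -9391}} = \frac{45896}{66942 \frac{1}{-29315 + \left(-9 + 9400\right)}} = \frac{45896}{66942 \frac{1}{-29315 + 9391}} = \frac{45896}{66942 \frac{1}{-19924}} = \frac{45896}{66942 \left(- \frac{1}{19924}\right)} = \frac{45896}{- \frac{33471}{9962}} = 45896 \left(- \frac{9962}{33471}\right) = - \frac{457215952}{33471}$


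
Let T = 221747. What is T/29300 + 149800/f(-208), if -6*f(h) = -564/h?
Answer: -456460137891/1377100 ≈ -3.3147e+5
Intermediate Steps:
f(h) = 94/h (f(h) = -(-94)/h = 94/h)
T/29300 + 149800/f(-208) = 221747/29300 + 149800/((94/(-208))) = 221747*(1/29300) + 149800/((94*(-1/208))) = 221747/29300 + 149800/(-47/104) = 221747/29300 + 149800*(-104/47) = 221747/29300 - 15579200/47 = -456460137891/1377100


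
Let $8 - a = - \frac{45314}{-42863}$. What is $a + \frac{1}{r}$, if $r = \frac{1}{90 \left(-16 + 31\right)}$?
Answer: $\frac{58162640}{42863} \approx 1356.9$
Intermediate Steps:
$a = \frac{297590}{42863}$ ($a = 8 - - \frac{45314}{-42863} = 8 - \left(-45314\right) \left(- \frac{1}{42863}\right) = 8 - \frac{45314}{42863} = \frac{297590}{42863} \approx 6.9428$)
$r = \frac{1}{1350}$ ($r = \frac{1}{90 \cdot 15} = \frac{1}{1350} \approx 0.00074074$)
$a + \frac{1}{r} = \frac{297590}{42863} + \frac{1}{\frac{1}{1350}} = \frac{297590}{42863} + 1350 = \frac{58162640}{42863}$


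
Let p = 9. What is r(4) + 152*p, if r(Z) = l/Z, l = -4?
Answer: 1367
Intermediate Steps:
r(Z) = -4/Z
r(4) + 152*p = -4/4 + 152*9 = -4*¼ + 1368 = -1 + 1368 = 1367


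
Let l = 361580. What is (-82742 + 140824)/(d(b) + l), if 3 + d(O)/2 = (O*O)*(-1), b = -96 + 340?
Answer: 29041/121251 ≈ 0.23951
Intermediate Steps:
b = 244
d(O) = -6 - 2*O² (d(O) = -6 + 2*((O*O)*(-1)) = -6 + 2*(O²*(-1)) = -6 + 2*(-O²) = -6 - 2*O²)
(-82742 + 140824)/(d(b) + l) = (-82742 + 140824)/((-6 - 2*244²) + 361580) = 58082/((-6 - 2*59536) + 361580) = 58082/((-6 - 119072) + 361580) = 58082/(-119078 + 361580) = 58082/242502 = 58082*(1/242502) = 29041/121251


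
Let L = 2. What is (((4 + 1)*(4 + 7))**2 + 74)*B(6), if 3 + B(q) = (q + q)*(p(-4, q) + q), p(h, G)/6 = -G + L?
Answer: -678681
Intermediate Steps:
p(h, G) = 12 - 6*G (p(h, G) = 6*(-G + 2) = 6*(2 - G) = 12 - 6*G)
B(q) = -3 + 2*q*(12 - 5*q) (B(q) = -3 + (q + q)*((12 - 6*q) + q) = -3 + (2*q)*(12 - 5*q) = -3 + 2*q*(12 - 5*q))
(((4 + 1)*(4 + 7))**2 + 74)*B(6) = (((4 + 1)*(4 + 7))**2 + 74)*(-3 - 10*6**2 + 24*6) = ((5*11)**2 + 74)*(-3 - 10*36 + 144) = (55**2 + 74)*(-3 - 360 + 144) = (3025 + 74)*(-219) = 3099*(-219) = -678681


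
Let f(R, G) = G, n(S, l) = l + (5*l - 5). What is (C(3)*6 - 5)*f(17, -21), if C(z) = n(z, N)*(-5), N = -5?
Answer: -21945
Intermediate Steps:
n(S, l) = -5 + 6*l (n(S, l) = l + (-5 + 5*l) = -5 + 6*l)
C(z) = 175 (C(z) = (-5 + 6*(-5))*(-5) = (-5 - 30)*(-5) = -35*(-5) = 175)
(C(3)*6 - 5)*f(17, -21) = (175*6 - 5)*(-21) = (1050 - 5)*(-21) = 1045*(-21) = -21945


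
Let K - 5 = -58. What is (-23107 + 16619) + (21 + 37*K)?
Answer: -8428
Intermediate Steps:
K = -53 (K = 5 - 58 = -53)
(-23107 + 16619) + (21 + 37*K) = (-23107 + 16619) + (21 + 37*(-53)) = -6488 + (21 - 1961) = -6488 - 1940 = -8428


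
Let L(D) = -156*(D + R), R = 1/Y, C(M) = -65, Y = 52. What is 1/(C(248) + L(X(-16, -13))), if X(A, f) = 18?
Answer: -1/2876 ≈ -0.00034771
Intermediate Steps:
R = 1/52 ≈ 0.019231
L(D) = -3 - 156*D (L(D) = -156*(D + 1/52) = -156*(1/52 + D) = -3 - 156*D)
1/(C(248) + L(X(-16, -13))) = 1/(-65 + (-3 - 156*18)) = 1/(-65 + (-3 - 2808)) = 1/(-65 - 2811) = 1/(-2876) = -1/2876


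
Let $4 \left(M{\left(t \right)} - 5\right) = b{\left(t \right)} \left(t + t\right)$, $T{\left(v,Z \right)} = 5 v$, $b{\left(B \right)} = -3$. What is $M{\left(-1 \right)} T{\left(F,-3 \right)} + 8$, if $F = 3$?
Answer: $\frac{211}{2} \approx 105.5$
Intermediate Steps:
$M{\left(t \right)} = 5 - \frac{3 t}{2}$ ($M{\left(t \right)} = 5 + \frac{\left(-3\right) \left(t + t\right)}{4} = 5 + \frac{\left(-3\right) 2 t}{4} = 5 + \frac{\left(-6\right) t}{4} = 5 - \frac{3 t}{2}$)
$M{\left(-1 \right)} T{\left(F,-3 \right)} + 8 = \left(5 - - \frac{3}{2}\right) 5 \cdot 3 + 8 = \left(5 + \frac{3}{2}\right) 15 + 8 = \frac{13}{2} \cdot 15 + 8 = \frac{195}{2} + 8 = \frac{211}{2}$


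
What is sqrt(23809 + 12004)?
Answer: sqrt(35813) ≈ 189.24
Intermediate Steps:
sqrt(23809 + 12004) = sqrt(35813)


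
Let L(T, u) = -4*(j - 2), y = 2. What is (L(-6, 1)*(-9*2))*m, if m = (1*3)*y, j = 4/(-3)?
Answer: -1440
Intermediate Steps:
j = -4/3 (j = 4*(-⅓) = -4/3 ≈ -1.3333)
m = 6 (m = (1*3)*2 = 3*2 = 6)
L(T, u) = 40/3 (L(T, u) = -4*(-4/3 - 2) = -4*(-10/3) = 40/3)
(L(-6, 1)*(-9*2))*m = (40*(-9*2)/3)*6 = ((40/3)*(-18))*6 = -240*6 = -1440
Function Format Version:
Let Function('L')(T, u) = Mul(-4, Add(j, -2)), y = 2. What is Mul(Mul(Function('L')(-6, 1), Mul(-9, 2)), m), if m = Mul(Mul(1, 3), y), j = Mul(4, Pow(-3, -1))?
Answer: -1440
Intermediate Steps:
j = Rational(-4, 3) (j = Mul(4, Rational(-1, 3)) = Rational(-4, 3) ≈ -1.3333)
m = 6 (m = Mul(Mul(1, 3), 2) = Mul(3, 2) = 6)
Function('L')(T, u) = Rational(40, 3) (Function('L')(T, u) = Mul(-4, Add(Rational(-4, 3), -2)) = Mul(-4, Rational(-10, 3)) = Rational(40, 3))
Mul(Mul(Function('L')(-6, 1), Mul(-9, 2)), m) = Mul(Mul(Rational(40, 3), Mul(-9, 2)), 6) = Mul(Mul(Rational(40, 3), -18), 6) = Mul(-240, 6) = -1440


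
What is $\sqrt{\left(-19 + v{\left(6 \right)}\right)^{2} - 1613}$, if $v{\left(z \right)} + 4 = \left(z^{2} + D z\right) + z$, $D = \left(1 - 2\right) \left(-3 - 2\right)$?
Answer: $2 \sqrt{197} \approx 28.071$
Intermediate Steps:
$D = 5$ ($D = \left(-1\right) \left(-5\right) = 5$)
$v{\left(z \right)} = -4 + z^{2} + 6 z$ ($v{\left(z \right)} = -4 + \left(\left(z^{2} + 5 z\right) + z\right) = -4 + \left(z^{2} + 6 z\right) = -4 + z^{2} + 6 z$)
$\sqrt{\left(-19 + v{\left(6 \right)}\right)^{2} - 1613} = \sqrt{\left(-19 + \left(-4 + 6^{2} + 6 \cdot 6\right)\right)^{2} - 1613} = \sqrt{\left(-19 + \left(-4 + 36 + 36\right)\right)^{2} - 1613} = \sqrt{\left(-19 + 68\right)^{2} - 1613} = \sqrt{49^{2} - 1613} = \sqrt{2401 - 1613} = \sqrt{788} = 2 \sqrt{197}$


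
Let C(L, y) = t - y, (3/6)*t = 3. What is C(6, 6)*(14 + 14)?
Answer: 0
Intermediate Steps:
t = 6 (t = 2*3 = 6)
C(L, y) = 6 - y
C(6, 6)*(14 + 14) = (6 - 1*6)*(14 + 14) = (6 - 6)*28 = 0*28 = 0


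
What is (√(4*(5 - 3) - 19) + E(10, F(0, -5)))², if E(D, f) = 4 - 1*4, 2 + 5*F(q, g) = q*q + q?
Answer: -11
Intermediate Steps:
F(q, g) = -⅖ + q/5 + q²/5 (F(q, g) = -⅖ + (q*q + q)/5 = -⅖ + (q² + q)/5 = -⅖ + (q + q²)/5 = -⅖ + (q/5 + q²/5) = -⅖ + q/5 + q²/5)
E(D, f) = 0 (E(D, f) = 4 - 4 = 0)
(√(4*(5 - 3) - 19) + E(10, F(0, -5)))² = (√(4*(5 - 3) - 19) + 0)² = (√(4*2 - 19) + 0)² = (√(8 - 19) + 0)² = (√(-11) + 0)² = (I*√11 + 0)² = (I*√11)² = -11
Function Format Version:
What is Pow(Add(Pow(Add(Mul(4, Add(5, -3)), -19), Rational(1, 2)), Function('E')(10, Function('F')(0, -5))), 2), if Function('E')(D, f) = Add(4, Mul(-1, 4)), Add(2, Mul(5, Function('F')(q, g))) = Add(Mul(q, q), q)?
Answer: -11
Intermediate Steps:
Function('F')(q, g) = Add(Rational(-2, 5), Mul(Rational(1, 5), q), Mul(Rational(1, 5), Pow(q, 2))) (Function('F')(q, g) = Add(Rational(-2, 5), Mul(Rational(1, 5), Add(Mul(q, q), q))) = Add(Rational(-2, 5), Mul(Rational(1, 5), Add(Pow(q, 2), q))) = Add(Rational(-2, 5), Mul(Rational(1, 5), Add(q, Pow(q, 2)))) = Add(Rational(-2, 5), Add(Mul(Rational(1, 5), q), Mul(Rational(1, 5), Pow(q, 2)))) = Add(Rational(-2, 5), Mul(Rational(1, 5), q), Mul(Rational(1, 5), Pow(q, 2))))
Function('E')(D, f) = 0 (Function('E')(D, f) = Add(4, -4) = 0)
Pow(Add(Pow(Add(Mul(4, Add(5, -3)), -19), Rational(1, 2)), Function('E')(10, Function('F')(0, -5))), 2) = Pow(Add(Pow(Add(Mul(4, Add(5, -3)), -19), Rational(1, 2)), 0), 2) = Pow(Add(Pow(Add(Mul(4, 2), -19), Rational(1, 2)), 0), 2) = Pow(Add(Pow(Add(8, -19), Rational(1, 2)), 0), 2) = Pow(Add(Pow(-11, Rational(1, 2)), 0), 2) = Pow(Add(Mul(I, Pow(11, Rational(1, 2))), 0), 2) = Pow(Mul(I, Pow(11, Rational(1, 2))), 2) = -11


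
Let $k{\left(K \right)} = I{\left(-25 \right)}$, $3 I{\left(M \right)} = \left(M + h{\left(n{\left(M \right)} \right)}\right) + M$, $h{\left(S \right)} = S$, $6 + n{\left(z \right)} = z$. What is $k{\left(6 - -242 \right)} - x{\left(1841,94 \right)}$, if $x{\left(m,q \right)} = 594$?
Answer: $-621$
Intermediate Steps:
$n{\left(z \right)} = -6 + z$
$I{\left(M \right)} = -2 + M$ ($I{\left(M \right)} = \frac{\left(M + \left(-6 + M\right)\right) + M}{3} = \frac{\left(-6 + 2 M\right) + M}{3} = \frac{-6 + 3 M}{3} = -2 + M$)
$k{\left(K \right)} = -27$ ($k{\left(K \right)} = -2 - 25 = -27$)
$k{\left(6 - -242 \right)} - x{\left(1841,94 \right)} = -27 - 594 = -621$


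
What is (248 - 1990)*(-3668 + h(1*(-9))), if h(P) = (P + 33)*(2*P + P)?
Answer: 7518472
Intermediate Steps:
h(P) = 3*P*(33 + P) (h(P) = (33 + P)*(3*P) = 3*P*(33 + P))
(248 - 1990)*(-3668 + h(1*(-9))) = (248 - 1990)*(-3668 + 3*(1*(-9))*(33 + 1*(-9))) = -1742*(-3668 + 3*(-9)*(33 - 9)) = -1742*(-3668 + 3*(-9)*24) = -1742*(-3668 - 648) = -1742*(-4316) = 7518472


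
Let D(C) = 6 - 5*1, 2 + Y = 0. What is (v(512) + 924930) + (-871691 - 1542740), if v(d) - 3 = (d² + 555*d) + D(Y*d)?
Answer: -943193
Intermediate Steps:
Y = -2 (Y = -2 + 0 = -2)
D(C) = 1 (D(C) = 6 - 5 = 1)
v(d) = 4 + d² + 555*d (v(d) = 3 + ((d² + 555*d) + 1) = 3 + (1 + d² + 555*d) = 4 + d² + 555*d)
(v(512) + 924930) + (-871691 - 1542740) = ((4 + 512² + 555*512) + 924930) + (-871691 - 1542740) = ((4 + 262144 + 284160) + 924930) - 2414431 = (546308 + 924930) - 2414431 = 1471238 - 2414431 = -943193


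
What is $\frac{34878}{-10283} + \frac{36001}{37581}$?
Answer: $- \frac{940551835}{386445423} \approx -2.4339$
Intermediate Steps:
$\frac{34878}{-10283} + \frac{36001}{37581} = 34878 \left(- \frac{1}{10283}\right) + 36001 \cdot \frac{1}{37581} = - \frac{34878}{10283} + \frac{36001}{37581} = - \frac{940551835}{386445423}$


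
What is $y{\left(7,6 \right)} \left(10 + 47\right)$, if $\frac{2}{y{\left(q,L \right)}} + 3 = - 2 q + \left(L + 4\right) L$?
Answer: $\frac{114}{43} \approx 2.6512$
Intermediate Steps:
$y{\left(q,L \right)} = \frac{2}{-3 - 2 q + L \left(4 + L\right)}$ ($y{\left(q,L \right)} = \frac{2}{-3 + \left(- 2 q + \left(L + 4\right) L\right)} = \frac{2}{-3 + \left(- 2 q + \left(4 + L\right) L\right)} = \frac{2}{-3 + \left(- 2 q + L \left(4 + L\right)\right)} = \frac{2}{-3 - 2 q + L \left(4 + L\right)}$)
$y{\left(7,6 \right)} \left(10 + 47\right) = \frac{2}{-3 + 6^{2} - 14 + 4 \cdot 6} \left(10 + 47\right) = \frac{2}{-3 + 36 - 14 + 24} \cdot 57 = \frac{2}{43} \cdot 57 = \frac{114}{43}$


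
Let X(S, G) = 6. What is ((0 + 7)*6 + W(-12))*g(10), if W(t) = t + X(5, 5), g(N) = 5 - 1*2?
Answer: 108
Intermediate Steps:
g(N) = 3 (g(N) = 5 - 2 = 3)
W(t) = 6 + t (W(t) = t + 6 = 6 + t)
((0 + 7)*6 + W(-12))*g(10) = ((0 + 7)*6 + (6 - 12))*3 = (7*6 - 6)*3 = (42 - 6)*3 = 36*3 = 108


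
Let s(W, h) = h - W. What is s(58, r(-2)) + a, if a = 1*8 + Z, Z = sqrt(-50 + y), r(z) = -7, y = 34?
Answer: -57 + 4*I ≈ -57.0 + 4.0*I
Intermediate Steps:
Z = 4*I (Z = sqrt(-50 + 34) = sqrt(-16) = 4*I ≈ 4.0*I)
a = 8 + 4*I (a = 1*8 + 4*I = 8 + 4*I ≈ 8.0 + 4.0*I)
s(58, r(-2)) + a = (-7 - 1*58) + (8 + 4*I) = (-7 - 58) + (8 + 4*I) = -65 + (8 + 4*I) = -57 + 4*I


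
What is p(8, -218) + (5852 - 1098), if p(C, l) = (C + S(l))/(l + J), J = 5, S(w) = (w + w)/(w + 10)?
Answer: 17551593/3692 ≈ 4754.0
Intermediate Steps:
S(w) = 2*w/(10 + w) (S(w) = (2*w)/(10 + w) = 2*w/(10 + w))
p(C, l) = (C + 2*l/(10 + l))/(5 + l) (p(C, l) = (C + 2*l/(10 + l))/(l + 5) = (C + 2*l/(10 + l))/(5 + l))
p(8, -218) + (5852 - 1098) = (2*(-218) + 8*(10 - 218))/((5 - 218)*(10 - 218)) + (5852 - 1098) = (-436 + 8*(-208))/(-213*(-208)) + 4754 = -1/213*(-1/208)*(-436 - 1664) + 4754 = -1/213*(-1/208)*(-2100) + 4754 = -175/3692 + 4754 = 17551593/3692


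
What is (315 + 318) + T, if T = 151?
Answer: 784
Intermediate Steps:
(315 + 318) + T = (315 + 318) + 151 = 633 + 151 = 784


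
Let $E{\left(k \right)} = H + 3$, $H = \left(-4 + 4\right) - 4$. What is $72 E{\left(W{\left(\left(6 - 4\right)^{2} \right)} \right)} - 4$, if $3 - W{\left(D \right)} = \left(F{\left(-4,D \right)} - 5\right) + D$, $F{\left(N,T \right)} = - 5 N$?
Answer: $-76$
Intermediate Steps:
$H = -4$ ($H = 0 - 4 = -4$)
$W{\left(D \right)} = -12 - D$ ($W{\left(D \right)} = 3 - \left(\left(\left(-5\right) \left(-4\right) - 5\right) + D\right) = 3 - \left(\left(20 - 5\right) + D\right) = 3 - \left(15 + D\right) = -12 - D$)
$E{\left(k \right)} = -1$ ($E{\left(k \right)} = -4 + 3 = -1$)
$72 E{\left(W{\left(\left(6 - 4\right)^{2} \right)} \right)} - 4 = 72 \left(-1\right) - 4 = -72 - 4 = -76$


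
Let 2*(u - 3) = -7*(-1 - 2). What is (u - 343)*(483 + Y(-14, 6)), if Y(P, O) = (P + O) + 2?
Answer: -314343/2 ≈ -1.5717e+5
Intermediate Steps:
u = 27/2 (u = 3 + (-7*(-1 - 2))/2 = 3 + (-7*(-3))/2 = 3 + (1/2)*21 = 3 + 21/2 = 27/2 ≈ 13.500)
Y(P, O) = 2 + O + P (Y(P, O) = (O + P) + 2 = 2 + O + P)
(u - 343)*(483 + Y(-14, 6)) = (27/2 - 343)*(483 + (2 + 6 - 14)) = -659*(483 - 6)/2 = -659/2*477 = -314343/2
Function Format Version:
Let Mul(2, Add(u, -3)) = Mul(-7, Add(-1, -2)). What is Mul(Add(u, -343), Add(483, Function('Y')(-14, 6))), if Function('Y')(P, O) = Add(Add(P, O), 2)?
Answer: Rational(-314343, 2) ≈ -1.5717e+5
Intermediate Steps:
u = Rational(27, 2) (u = Add(3, Mul(Rational(1, 2), Mul(-7, Add(-1, -2)))) = Add(3, Mul(Rational(1, 2), Mul(-7, -3))) = Add(3, Mul(Rational(1, 2), 21)) = Add(3, Rational(21, 2)) = Rational(27, 2) ≈ 13.500)
Function('Y')(P, O) = Add(2, O, P) (Function('Y')(P, O) = Add(Add(O, P), 2) = Add(2, O, P))
Mul(Add(u, -343), Add(483, Function('Y')(-14, 6))) = Mul(Add(Rational(27, 2), -343), Add(483, Add(2, 6, -14))) = Mul(Rational(-659, 2), Add(483, -6)) = Mul(Rational(-659, 2), 477) = Rational(-314343, 2)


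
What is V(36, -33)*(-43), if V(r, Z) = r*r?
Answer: -55728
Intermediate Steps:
V(r, Z) = r²
V(36, -33)*(-43) = 36²*(-43) = 1296*(-43) = -55728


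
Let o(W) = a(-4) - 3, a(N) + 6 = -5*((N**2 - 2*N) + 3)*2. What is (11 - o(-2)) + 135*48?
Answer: 6770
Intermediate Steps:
a(N) = -36 - 10*N**2 + 20*N (a(N) = -6 - 5*((N**2 - 2*N) + 3)*2 = -6 - 5*(3 + N**2 - 2*N)*2 = -6 + (-15 - 5*N**2 + 10*N)*2 = -6 + (-30 - 10*N**2 + 20*N) = -36 - 10*N**2 + 20*N)
o(W) = -279 (o(W) = (-36 - 10*(-4)**2 + 20*(-4)) - 3 = (-36 - 10*16 - 80) - 3 = (-36 - 160 - 80) - 3 = -276 - 3 = -279)
(11 - o(-2)) + 135*48 = (11 - 1*(-279)) + 135*48 = (11 + 279) + 6480 = 290 + 6480 = 6770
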